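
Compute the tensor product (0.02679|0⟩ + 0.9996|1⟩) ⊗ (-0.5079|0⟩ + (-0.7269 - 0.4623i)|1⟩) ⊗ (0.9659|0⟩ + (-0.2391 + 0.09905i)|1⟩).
-0.01314|000⟩ + (0.003253 - 0.001348i)|001⟩ + (-0.01881 - 0.01196i)|010⟩ + (0.005883 + 0.001032i)|011⟩ - 0.4904|100⟩ + (0.1214 - 0.05029i)|101⟩ + (-0.7018 - 0.4464i)|110⟩ + (0.2195 + 0.03852i)|111⟩

amp(|b₁b₂…⟩) = product of the factor amplitudes for bits b₁, b₂, …; only kets whose every factor amplitude is nonzero survive.
|000⟩: (0.02679)(-0.5079)(0.9659) = -0.01314
|001⟩: (0.02679)(-0.5079)(-0.2391 + 0.09905i) = (0.003253 - 0.001348i)
|010⟩: (0.02679)(-0.7269 - 0.4623i)(0.9659) = (-0.01881 - 0.01196i)
|011⟩: (0.02679)(-0.7269 - 0.4623i)(-0.2391 + 0.09905i) = (0.005883 + 0.001032i)
|100⟩: (0.9996)(-0.5079)(0.9659) = -0.4904
|101⟩: (0.9996)(-0.5079)(-0.2391 + 0.09905i) = (0.1214 - 0.05029i)
|110⟩: (0.9996)(-0.7269 - 0.4623i)(0.9659) = (-0.7018 - 0.4464i)
|111⟩: (0.9996)(-0.7269 - 0.4623i)(-0.2391 + 0.09905i) = (0.2195 + 0.03852i)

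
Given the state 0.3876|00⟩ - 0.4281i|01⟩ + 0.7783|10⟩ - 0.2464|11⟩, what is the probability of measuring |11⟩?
0.06071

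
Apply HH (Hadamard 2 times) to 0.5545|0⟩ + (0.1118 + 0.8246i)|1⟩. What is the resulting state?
0.5545|0⟩ + (0.1118 + 0.8246i)|1⟩

H² = I, so an even number of Hadamards cancels: H^2 = I and the state is unchanged.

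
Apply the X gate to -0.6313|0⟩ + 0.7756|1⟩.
0.7756|0⟩ - 0.6313|1⟩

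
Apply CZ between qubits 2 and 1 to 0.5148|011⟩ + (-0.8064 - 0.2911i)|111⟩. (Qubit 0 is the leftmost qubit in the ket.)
-0.5148|011⟩ + (0.8064 + 0.2911i)|111⟩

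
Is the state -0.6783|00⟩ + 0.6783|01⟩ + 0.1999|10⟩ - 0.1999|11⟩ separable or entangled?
Separable

Writing the state as a|00⟩ + b|01⟩ + c|10⟩ + d|11⟩, it is a product state iff ad − bc = 0.
Here (a, b, c, d) = (-0.6783, 0.6783, 0.1999, -0.1999): ad − bc = (-0.6783)(-0.1999) − (0.6783)(0.1999) = 0, so the state is separable.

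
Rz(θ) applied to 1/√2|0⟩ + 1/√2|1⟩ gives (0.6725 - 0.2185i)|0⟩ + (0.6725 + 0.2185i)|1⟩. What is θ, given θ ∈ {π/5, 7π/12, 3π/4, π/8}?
π/5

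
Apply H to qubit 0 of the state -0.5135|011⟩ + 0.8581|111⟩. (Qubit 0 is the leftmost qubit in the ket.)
0.2437|011⟩ - 0.9699|111⟩

H on qubit 0 mixes each pair of kets that differ only in qubit 0: amplitudes (a, b) of (|…0…⟩, |…1…⟩) become ((a + b)/√2, (a − b)/√2). Kets absent from the input have amplitude 0.
(|011⟩, |111⟩): (a, b) = (-0.5135, 0.8581) → (0.2437, -0.9699)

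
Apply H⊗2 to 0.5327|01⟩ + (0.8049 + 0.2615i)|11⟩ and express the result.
(0.6688 + 0.1308i)|00⟩ + (-0.6688 - 0.1308i)|01⟩ + (-0.1361 - 0.1308i)|10⟩ + (0.1361 + 0.1308i)|11⟩

H⊗2 gives amp(|y⟩) = (1/2) Σ_x (−1)^(x·y) amp(|x⟩), where x·y is the number of positions in which both x and y have a 1.
|00⟩: (0.5327 + (0.8049 + 0.2615i))/2 = (0.6688 + 0.1308i)
|01⟩: (-0.5327 - (0.8049 + 0.2615i))/2 = (-0.6688 - 0.1308i)
|10⟩: (0.5327 - (0.8049 + 0.2615i))/2 = (-0.1361 - 0.1308i)
|11⟩: (-0.5327 + (0.8049 + 0.2615i))/2 = (0.1361 + 0.1308i)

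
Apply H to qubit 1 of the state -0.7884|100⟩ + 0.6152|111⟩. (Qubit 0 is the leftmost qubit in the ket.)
-0.5575|100⟩ + 0.435|101⟩ - 0.5575|110⟩ - 0.435|111⟩

H on qubit 1 mixes each pair of kets that differ only in qubit 1: amplitudes (a, b) of (|…0…⟩, |…1…⟩) become ((a + b)/√2, (a − b)/√2). Kets absent from the input have amplitude 0.
(|100⟩, |110⟩): (a, b) = (-0.7884, 0) → (-0.5575, -0.5575)
(|101⟩, |111⟩): (a, b) = (0, 0.6152) → (0.435, -0.435)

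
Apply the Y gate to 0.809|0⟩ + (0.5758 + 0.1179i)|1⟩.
(0.1179 - 0.5758i)|0⟩ + 0.809i|1⟩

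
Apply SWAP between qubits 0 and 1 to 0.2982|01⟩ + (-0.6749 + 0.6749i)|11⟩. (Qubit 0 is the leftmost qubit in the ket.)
0.2982|10⟩ + (-0.6749 + 0.6749i)|11⟩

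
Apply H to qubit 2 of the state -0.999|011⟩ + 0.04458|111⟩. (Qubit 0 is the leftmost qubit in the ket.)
-0.7064|010⟩ + 0.7064|011⟩ + 0.03152|110⟩ - 0.03152|111⟩

H on qubit 2 mixes each pair of kets that differ only in qubit 2: amplitudes (a, b) of (|…0…⟩, |…1…⟩) become ((a + b)/√2, (a − b)/√2). Kets absent from the input have amplitude 0.
(|010⟩, |011⟩): (a, b) = (0, -0.999) → (-0.7064, 0.7064)
(|110⟩, |111⟩): (a, b) = (0, 0.04458) → (0.03152, -0.03152)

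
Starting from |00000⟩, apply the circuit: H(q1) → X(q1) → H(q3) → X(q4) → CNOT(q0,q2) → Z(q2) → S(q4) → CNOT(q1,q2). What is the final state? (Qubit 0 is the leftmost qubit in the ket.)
(1/2)i|00001⟩ + (1/2)i|00011⟩ + (1/2)i|01101⟩ + (1/2)i|01111⟩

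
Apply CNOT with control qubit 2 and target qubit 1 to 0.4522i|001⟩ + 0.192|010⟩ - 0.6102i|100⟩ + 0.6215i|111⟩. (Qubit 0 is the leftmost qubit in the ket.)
0.192|010⟩ + 0.4522i|011⟩ - 0.6102i|100⟩ + 0.6215i|101⟩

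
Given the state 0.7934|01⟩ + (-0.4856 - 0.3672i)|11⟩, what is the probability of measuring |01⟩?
0.6295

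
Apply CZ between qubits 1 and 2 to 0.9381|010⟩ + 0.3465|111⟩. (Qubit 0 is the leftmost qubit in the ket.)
0.9381|010⟩ - 0.3465|111⟩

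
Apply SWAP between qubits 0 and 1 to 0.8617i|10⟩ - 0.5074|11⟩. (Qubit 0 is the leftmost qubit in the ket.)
0.8617i|01⟩ - 0.5074|11⟩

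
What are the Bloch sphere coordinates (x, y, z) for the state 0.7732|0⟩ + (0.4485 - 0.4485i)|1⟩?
(0.6936, -0.6936, 0.1955)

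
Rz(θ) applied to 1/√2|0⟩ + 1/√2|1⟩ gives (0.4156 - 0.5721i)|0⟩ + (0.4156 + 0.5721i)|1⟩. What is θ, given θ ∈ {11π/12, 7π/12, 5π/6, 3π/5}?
3π/5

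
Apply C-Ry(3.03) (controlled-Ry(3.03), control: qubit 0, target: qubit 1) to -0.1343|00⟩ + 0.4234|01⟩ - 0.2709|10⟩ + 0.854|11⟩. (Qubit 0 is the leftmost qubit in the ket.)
-0.1343|00⟩ + 0.4234|01⟩ - 0.8678|10⟩ - 0.2229|11⟩

C-Ry(3.03) leaves the control-|0⟩ kets |00⟩, |01⟩ unchanged and applies Ry(3.03) to qubit 1 on the control-|1⟩ pair (|10⟩, |11⟩).
Ry(3.03) = [[cos(θ/2), −sin(θ/2)], [sin(θ/2), cos(θ/2)]]; θ = 3.03, cos(θ/2) ≈ 0.0557674, sin(θ/2) ≈ 0.998444.
With a = amp(|10⟩) = -0.2709 and b = amp(|11⟩) = 0.854:
new amp(|10⟩) = (0.0557674)·a + (-0.998444)·b = -0.8678
new amp(|11⟩) = (0.998444)·a + (0.0557674)·b = -0.2229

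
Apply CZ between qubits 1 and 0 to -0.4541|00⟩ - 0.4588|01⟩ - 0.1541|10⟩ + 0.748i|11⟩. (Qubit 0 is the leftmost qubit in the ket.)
-0.4541|00⟩ - 0.4588|01⟩ - 0.1541|10⟩ - 0.748i|11⟩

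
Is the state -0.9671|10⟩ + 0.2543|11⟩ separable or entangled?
Separable

Writing the state as a|00⟩ + b|01⟩ + c|10⟩ + d|11⟩, it is a product state iff ad − bc = 0.
Here (a, b, c, d) = (0, 0, -0.9671, 0.2543): ad − bc = (0)(0.2543) − (0)(-0.9671) = 0, so the state is separable.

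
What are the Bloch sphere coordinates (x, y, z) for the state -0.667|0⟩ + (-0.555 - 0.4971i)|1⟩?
(0.7404, 0.6631, -0.1102)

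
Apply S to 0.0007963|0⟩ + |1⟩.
0.0007963|0⟩ + i|1⟩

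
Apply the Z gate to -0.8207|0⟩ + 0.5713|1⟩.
-0.8207|0⟩ - 0.5713|1⟩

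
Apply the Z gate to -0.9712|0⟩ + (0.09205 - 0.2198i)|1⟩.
-0.9712|0⟩ + (-0.09205 + 0.2198i)|1⟩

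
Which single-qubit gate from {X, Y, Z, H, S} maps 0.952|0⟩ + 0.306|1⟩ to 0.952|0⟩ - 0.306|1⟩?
Z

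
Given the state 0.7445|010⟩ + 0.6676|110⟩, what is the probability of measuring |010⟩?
0.5543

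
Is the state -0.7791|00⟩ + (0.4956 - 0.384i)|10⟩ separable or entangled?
Separable

Writing the state as a|00⟩ + b|01⟩ + c|10⟩ + d|11⟩, it is a product state iff ad − bc = 0.
Here (a, b, c, d) = (-0.7791, 0, (0.4956 - 0.384i), 0): ad − bc = (-0.7791)(0) − (0)(0.4956 - 0.384i) = 0, so the state is separable.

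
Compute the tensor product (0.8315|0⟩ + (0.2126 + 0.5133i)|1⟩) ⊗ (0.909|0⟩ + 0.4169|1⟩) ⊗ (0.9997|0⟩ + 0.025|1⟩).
0.7556|000⟩ + 0.0189|001⟩ + 0.3465|010⟩ + 0.008666|011⟩ + (0.1932 + 0.4664i)|100⟩ + (0.004831 + 0.01166i)|101⟩ + (0.08861 + 0.2139i)|110⟩ + (0.002216 + 0.00535i)|111⟩

amp(|b₁b₂…⟩) = product of the factor amplitudes for bits b₁, b₂, …; only kets whose every factor amplitude is nonzero survive.
|000⟩: (0.8315)(0.909)(0.9997) = 0.7556
|001⟩: (0.8315)(0.909)(0.025) = 0.0189
|010⟩: (0.8315)(0.4169)(0.9997) = 0.3465
|011⟩: (0.8315)(0.4169)(0.025) = 0.008666
|100⟩: (0.2126 + 0.5133i)(0.909)(0.9997) = (0.1932 + 0.4664i)
|101⟩: (0.2126 + 0.5133i)(0.909)(0.025) = (0.004831 + 0.01166i)
|110⟩: (0.2126 + 0.5133i)(0.4169)(0.9997) = (0.08861 + 0.2139i)
|111⟩: (0.2126 + 0.5133i)(0.4169)(0.025) = (0.002216 + 0.00535i)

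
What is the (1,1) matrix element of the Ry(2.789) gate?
0.1754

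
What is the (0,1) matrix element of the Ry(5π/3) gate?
-1/2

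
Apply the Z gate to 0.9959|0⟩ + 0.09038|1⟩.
0.9959|0⟩ - 0.09038|1⟩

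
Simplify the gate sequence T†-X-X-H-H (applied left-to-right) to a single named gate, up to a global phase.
T†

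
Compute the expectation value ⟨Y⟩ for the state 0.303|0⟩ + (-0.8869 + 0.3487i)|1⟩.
0.2113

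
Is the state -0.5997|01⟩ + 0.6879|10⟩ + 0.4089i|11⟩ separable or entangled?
Entangled

Writing the state as a|00⟩ + b|01⟩ + c|10⟩ + d|11⟩, it is a product state iff ad − bc = 0.
Here (a, b, c, d) = (0, -0.5997, 0.6879, 0.4089i): ad − bc = (0)(0.4089i) − (-0.5997)(0.6879) = 0.4125 ≠ 0, so the state is entangled.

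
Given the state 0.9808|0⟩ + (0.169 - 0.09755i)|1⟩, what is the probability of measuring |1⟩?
0.03808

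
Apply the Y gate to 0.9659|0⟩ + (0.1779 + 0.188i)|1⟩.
(0.188 - 0.1779i)|0⟩ + 0.9659i|1⟩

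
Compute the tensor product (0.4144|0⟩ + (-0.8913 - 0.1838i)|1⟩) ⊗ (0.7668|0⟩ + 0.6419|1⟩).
0.3178|00⟩ + 0.266|01⟩ + (-0.6834 - 0.1409i)|10⟩ + (-0.5721 - 0.118i)|11⟩

amp(|b₁b₂…⟩) = product of the factor amplitudes for bits b₁, b₂, …; only kets whose every factor amplitude is nonzero survive.
|00⟩: (0.4144)(0.7668) = 0.3178
|01⟩: (0.4144)(0.6419) = 0.266
|10⟩: (-0.8913 - 0.1838i)(0.7668) = (-0.6834 - 0.1409i)
|11⟩: (-0.8913 - 0.1838i)(0.6419) = (-0.5721 - 0.118i)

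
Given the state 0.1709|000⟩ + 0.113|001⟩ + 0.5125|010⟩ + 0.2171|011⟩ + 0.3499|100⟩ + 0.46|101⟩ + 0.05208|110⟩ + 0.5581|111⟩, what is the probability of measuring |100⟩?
0.1224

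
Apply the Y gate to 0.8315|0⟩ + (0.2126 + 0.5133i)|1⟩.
(0.5133 - 0.2126i)|0⟩ + 0.8315i|1⟩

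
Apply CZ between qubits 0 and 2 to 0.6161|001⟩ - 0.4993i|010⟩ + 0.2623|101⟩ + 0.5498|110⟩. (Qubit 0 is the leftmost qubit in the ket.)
0.6161|001⟩ - 0.4993i|010⟩ - 0.2623|101⟩ + 0.5498|110⟩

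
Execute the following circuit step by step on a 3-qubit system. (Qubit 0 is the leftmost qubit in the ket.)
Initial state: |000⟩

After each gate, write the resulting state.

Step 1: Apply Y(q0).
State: i|100⟩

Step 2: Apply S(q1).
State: i|100⟩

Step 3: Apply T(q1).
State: i|100⟩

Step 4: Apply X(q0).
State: i|000⟩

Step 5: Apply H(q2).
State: (1/√2)i|000⟩ + (1/√2)i|001⟩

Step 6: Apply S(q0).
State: (1/√2)i|000⟩ + (1/√2)i|001⟩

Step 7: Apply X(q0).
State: (1/√2)i|100⟩ + (1/√2)i|101⟩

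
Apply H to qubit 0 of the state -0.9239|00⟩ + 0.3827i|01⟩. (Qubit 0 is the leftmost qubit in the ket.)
-0.6533|00⟩ + 0.2706i|01⟩ - 0.6533|10⟩ + 0.2706i|11⟩

H on qubit 0 mixes each pair of kets that differ only in qubit 0: amplitudes (a, b) of (|…0…⟩, |…1…⟩) become ((a + b)/√2, (a − b)/√2). Kets absent from the input have amplitude 0.
(|00⟩, |10⟩): (a, b) = (-0.9239, 0) → (-0.6533, -0.6533)
(|01⟩, |11⟩): (a, b) = (0.3827i, 0) → (0.2706i, 0.2706i)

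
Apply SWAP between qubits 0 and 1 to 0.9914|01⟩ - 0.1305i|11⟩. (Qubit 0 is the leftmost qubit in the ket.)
0.9914|10⟩ - 0.1305i|11⟩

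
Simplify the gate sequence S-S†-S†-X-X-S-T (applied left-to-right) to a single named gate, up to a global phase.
T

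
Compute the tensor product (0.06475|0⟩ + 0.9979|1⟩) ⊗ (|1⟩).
0.06475|01⟩ + 0.9979|11⟩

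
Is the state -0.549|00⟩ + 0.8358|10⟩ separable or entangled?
Separable

Writing the state as a|00⟩ + b|01⟩ + c|10⟩ + d|11⟩, it is a product state iff ad − bc = 0.
Here (a, b, c, d) = (-0.549, 0, 0.8358, 0): ad − bc = (-0.549)(0) − (0)(0.8358) = 0, so the state is separable.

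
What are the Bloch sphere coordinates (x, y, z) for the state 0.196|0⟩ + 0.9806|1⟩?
(0.3844, 0, -0.9232)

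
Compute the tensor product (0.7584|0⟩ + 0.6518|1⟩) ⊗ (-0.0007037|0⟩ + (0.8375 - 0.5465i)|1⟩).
-0.0005337|00⟩ + (0.6352 - 0.4145i)|01⟩ - 0.0004587|10⟩ + (0.5459 - 0.3562i)|11⟩

amp(|b₁b₂…⟩) = product of the factor amplitudes for bits b₁, b₂, …; only kets whose every factor amplitude is nonzero survive.
|00⟩: (0.7584)(-0.0007037) = -0.0005337
|01⟩: (0.7584)(0.8375 - 0.5465i) = (0.6352 - 0.4145i)
|10⟩: (0.6518)(-0.0007037) = -0.0004587
|11⟩: (0.6518)(0.8375 - 0.5465i) = (0.5459 - 0.3562i)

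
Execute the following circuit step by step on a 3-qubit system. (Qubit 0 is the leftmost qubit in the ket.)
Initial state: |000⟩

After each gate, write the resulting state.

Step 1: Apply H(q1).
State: 1/√2|000⟩ + 1/√2|010⟩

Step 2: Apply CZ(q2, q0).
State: 1/√2|000⟩ + 1/√2|010⟩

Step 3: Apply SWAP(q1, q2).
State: 1/√2|000⟩ + 1/√2|001⟩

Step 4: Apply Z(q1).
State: 1/√2|000⟩ + 1/√2|001⟩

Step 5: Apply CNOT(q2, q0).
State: 1/√2|000⟩ + 1/√2|101⟩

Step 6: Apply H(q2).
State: 1/2|000⟩ + 1/2|001⟩ + 1/2|100⟩ - 1/2|101⟩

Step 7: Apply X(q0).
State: 1/2|000⟩ - 1/2|001⟩ + 1/2|100⟩ + 1/2|101⟩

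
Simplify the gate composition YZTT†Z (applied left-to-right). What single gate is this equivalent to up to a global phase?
Y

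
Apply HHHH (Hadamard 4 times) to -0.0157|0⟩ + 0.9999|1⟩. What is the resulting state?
-0.0157|0⟩ + 0.9999|1⟩

H² = I, so an even number of Hadamards cancels: H^4 = I and the state is unchanged.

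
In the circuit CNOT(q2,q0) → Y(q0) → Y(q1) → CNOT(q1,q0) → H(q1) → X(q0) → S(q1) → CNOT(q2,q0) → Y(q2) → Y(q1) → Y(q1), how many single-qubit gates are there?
8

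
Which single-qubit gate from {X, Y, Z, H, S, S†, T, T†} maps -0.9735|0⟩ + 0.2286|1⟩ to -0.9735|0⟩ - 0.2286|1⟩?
Z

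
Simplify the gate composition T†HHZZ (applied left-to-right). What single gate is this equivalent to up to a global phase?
T†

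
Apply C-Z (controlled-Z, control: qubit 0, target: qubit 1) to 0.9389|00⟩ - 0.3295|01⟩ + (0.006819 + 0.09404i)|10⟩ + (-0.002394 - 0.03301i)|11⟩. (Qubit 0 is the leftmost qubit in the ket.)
0.9389|00⟩ - 0.3295|01⟩ + (0.006819 + 0.09404i)|10⟩ + (0.002394 + 0.03301i)|11⟩

C-Z leaves the control-|0⟩ kets |00⟩, |01⟩ unchanged and applies Z to qubit 1 on the control-|1⟩ pair (|10⟩, |11⟩).
Z = [[1, 0], [0, -1]].
With a = amp(|10⟩) = (0.006819 + 0.09404i) and b = amp(|11⟩) = (-0.002394 - 0.03301i):
new amp(|10⟩) = (1)·a = (0.006819 + 0.09404i)
new amp(|11⟩) = (-1)·b = (0.002394 + 0.03301i)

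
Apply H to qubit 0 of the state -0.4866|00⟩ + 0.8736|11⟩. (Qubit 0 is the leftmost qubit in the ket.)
-0.3441|00⟩ + 0.6177|01⟩ - 0.3441|10⟩ - 0.6177|11⟩

H on qubit 0 mixes each pair of kets that differ only in qubit 0: amplitudes (a, b) of (|…0…⟩, |…1…⟩) become ((a + b)/√2, (a − b)/√2). Kets absent from the input have amplitude 0.
(|00⟩, |10⟩): (a, b) = (-0.4866, 0) → (-0.3441, -0.3441)
(|01⟩, |11⟩): (a, b) = (0, 0.8736) → (0.6177, -0.6177)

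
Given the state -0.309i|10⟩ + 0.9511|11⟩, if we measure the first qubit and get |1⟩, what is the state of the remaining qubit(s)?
-0.309i|0⟩ + 0.9511|1⟩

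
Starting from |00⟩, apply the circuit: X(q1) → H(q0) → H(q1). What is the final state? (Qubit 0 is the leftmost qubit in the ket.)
1/2|00⟩ - 1/2|01⟩ + 1/2|10⟩ - 1/2|11⟩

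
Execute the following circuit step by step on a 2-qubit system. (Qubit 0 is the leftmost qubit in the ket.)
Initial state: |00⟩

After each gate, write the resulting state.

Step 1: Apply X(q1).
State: |01⟩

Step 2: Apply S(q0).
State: |01⟩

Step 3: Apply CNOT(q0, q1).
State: |01⟩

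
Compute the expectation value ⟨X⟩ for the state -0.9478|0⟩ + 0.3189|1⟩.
-0.6045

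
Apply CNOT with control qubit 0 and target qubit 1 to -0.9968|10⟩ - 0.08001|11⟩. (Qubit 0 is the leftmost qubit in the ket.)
-0.08001|10⟩ - 0.9968|11⟩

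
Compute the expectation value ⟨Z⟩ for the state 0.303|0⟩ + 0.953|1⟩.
-0.8164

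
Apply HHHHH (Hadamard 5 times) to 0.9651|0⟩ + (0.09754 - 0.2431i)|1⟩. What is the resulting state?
(0.7514 - 0.1719i)|0⟩ + (0.6135 + 0.1719i)|1⟩

H² = I, so H^5 = H: a single Hadamard. With (a, b) = (0.9651, (0.09754 - 0.2431i)), H gives ((a + b)/√2, (a − b)/√2) = ((0.7514 - 0.1719i), (0.6135 + 0.1719i)).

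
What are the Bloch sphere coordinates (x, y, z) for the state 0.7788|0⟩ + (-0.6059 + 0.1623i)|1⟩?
(-0.9437, 0.2528, 0.2131)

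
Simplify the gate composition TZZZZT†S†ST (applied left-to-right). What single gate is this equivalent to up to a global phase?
T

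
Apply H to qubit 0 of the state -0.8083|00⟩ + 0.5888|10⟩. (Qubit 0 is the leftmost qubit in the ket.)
-0.1552|00⟩ - 0.9879|10⟩

H on qubit 0 mixes each pair of kets that differ only in qubit 0: amplitudes (a, b) of (|…0…⟩, |…1…⟩) become ((a + b)/√2, (a − b)/√2). Kets absent from the input have amplitude 0.
(|00⟩, |10⟩): (a, b) = (-0.8083, 0.5888) → (-0.1552, -0.9879)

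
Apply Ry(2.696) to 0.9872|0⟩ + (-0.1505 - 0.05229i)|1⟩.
(0.3649 + 0.051i)|0⟩ + (0.9295 - 0.01155i)|1⟩

Ry(2.696) = [[cos(θ/2), −sin(θ/2)], [sin(θ/2), cos(θ/2)]]; θ = 2.696, cos(θ/2) ≈ 0.220958, sin(θ/2) ≈ 0.975283.
With a = amp(|0⟩) = 0.9872 and b = amp(|1⟩) = (-0.1505 - 0.05229i):
new amp(|0⟩) = (0.220958)·a + (-0.975283)·b = (0.3649 + 0.051i)
new amp(|1⟩) = (0.975283)·a + (0.220958)·b = (0.9295 - 0.01155i)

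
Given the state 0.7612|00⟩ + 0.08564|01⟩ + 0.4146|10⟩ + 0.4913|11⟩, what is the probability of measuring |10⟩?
0.1719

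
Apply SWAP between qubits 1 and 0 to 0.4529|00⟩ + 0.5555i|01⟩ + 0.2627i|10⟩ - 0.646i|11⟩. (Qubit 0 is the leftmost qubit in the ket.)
0.4529|00⟩ + 0.2627i|01⟩ + 0.5555i|10⟩ - 0.646i|11⟩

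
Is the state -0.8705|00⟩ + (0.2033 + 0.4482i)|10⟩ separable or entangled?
Separable

Writing the state as a|00⟩ + b|01⟩ + c|10⟩ + d|11⟩, it is a product state iff ad − bc = 0.
Here (a, b, c, d) = (-0.8705, 0, (0.2033 + 0.4482i), 0): ad − bc = (-0.8705)(0) − (0)(0.2033 + 0.4482i) = 0, so the state is separable.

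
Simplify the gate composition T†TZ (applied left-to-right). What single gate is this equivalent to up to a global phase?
Z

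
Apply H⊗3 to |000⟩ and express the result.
1/√8|000⟩ + 1/√8|001⟩ + 1/√8|010⟩ + 1/√8|011⟩ + 1/√8|100⟩ + 1/√8|101⟩ + 1/√8|110⟩ + 1/√8|111⟩

H⊗3 gives amp(|y⟩) = (1/2√2) Σ_x (−1)^(x·y) amp(|x⟩), where x·y is the number of positions in which both x and y have a 1.
|000⟩: (1)/(2√2) = 1/√8
|001⟩: (1)/(2√2) = 1/√8
|010⟩: (1)/(2√2) = 1/√8
|011⟩: (1)/(2√2) = 1/√8
|100⟩: (1)/(2√2) = 1/√8
|101⟩: (1)/(2√2) = 1/√8
|110⟩: (1)/(2√2) = 1/√8
|111⟩: (1)/(2√2) = 1/√8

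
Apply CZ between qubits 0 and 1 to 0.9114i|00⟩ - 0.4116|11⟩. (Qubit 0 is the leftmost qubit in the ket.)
0.9114i|00⟩ + 0.4116|11⟩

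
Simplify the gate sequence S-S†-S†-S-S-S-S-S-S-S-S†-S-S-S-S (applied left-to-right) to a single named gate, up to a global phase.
S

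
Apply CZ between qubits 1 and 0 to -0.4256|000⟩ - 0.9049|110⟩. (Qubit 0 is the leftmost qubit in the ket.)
-0.4256|000⟩ + 0.9049|110⟩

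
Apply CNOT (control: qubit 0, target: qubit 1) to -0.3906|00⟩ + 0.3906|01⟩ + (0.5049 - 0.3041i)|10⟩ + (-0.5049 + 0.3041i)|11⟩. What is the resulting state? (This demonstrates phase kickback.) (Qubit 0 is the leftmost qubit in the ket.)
-0.3906|00⟩ + 0.3906|01⟩ + (-0.5049 + 0.3041i)|10⟩ + (0.5049 - 0.3041i)|11⟩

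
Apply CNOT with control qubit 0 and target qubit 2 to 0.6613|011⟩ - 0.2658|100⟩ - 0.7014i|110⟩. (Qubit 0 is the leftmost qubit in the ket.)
0.6613|011⟩ - 0.2658|101⟩ - 0.7014i|111⟩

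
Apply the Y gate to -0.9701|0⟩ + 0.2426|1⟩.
-0.2426i|0⟩ - 0.9701i|1⟩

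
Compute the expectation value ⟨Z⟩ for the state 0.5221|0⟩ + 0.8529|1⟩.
-0.4549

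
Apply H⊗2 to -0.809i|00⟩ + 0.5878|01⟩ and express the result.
(0.2939 - 0.4045i)|00⟩ + (-0.2939 - 0.4045i)|01⟩ + (0.2939 - 0.4045i)|10⟩ + (-0.2939 - 0.4045i)|11⟩

H⊗2 gives amp(|y⟩) = (1/2) Σ_x (−1)^(x·y) amp(|x⟩), where x·y is the number of positions in which both x and y have a 1.
|00⟩: (-0.809i + 0.5878)/2 = (0.2939 - 0.4045i)
|01⟩: (-0.809i - 0.5878)/2 = (-0.2939 - 0.4045i)
|10⟩: (-0.809i + 0.5878)/2 = (0.2939 - 0.4045i)
|11⟩: (-0.809i - 0.5878)/2 = (-0.2939 - 0.4045i)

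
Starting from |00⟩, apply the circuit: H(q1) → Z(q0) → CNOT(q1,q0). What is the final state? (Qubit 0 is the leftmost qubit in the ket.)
1/√2|00⟩ + 1/√2|11⟩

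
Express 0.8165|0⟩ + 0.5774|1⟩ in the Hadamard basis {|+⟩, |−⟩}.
0.9856|+⟩ + 0.1691|−⟩

With |ψ⟩ = α|0⟩ + β|1⟩, the Hadamard-basis coefficients are ⟨+|ψ⟩ = (α + β)/√2 and ⟨−|ψ⟩ = (α − β)/√2.
Here α = 0.8165, β = 0.5774: (α + β)/√2 = 0.9856, (α − β)/√2 = 0.1691.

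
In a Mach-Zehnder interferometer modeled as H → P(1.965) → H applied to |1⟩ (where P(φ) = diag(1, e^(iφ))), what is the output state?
(0.692 - 0.4617i)|0⟩ + (0.308 + 0.4617i)|1⟩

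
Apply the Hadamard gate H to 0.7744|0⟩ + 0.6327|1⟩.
0.995|0⟩ + 0.1002|1⟩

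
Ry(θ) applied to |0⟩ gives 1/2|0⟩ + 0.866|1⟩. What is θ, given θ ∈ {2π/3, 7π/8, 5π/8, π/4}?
2π/3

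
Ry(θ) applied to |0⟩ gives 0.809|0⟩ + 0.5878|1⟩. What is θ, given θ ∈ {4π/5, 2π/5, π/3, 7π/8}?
2π/5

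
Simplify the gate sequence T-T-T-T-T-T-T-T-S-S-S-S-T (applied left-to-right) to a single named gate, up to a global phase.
T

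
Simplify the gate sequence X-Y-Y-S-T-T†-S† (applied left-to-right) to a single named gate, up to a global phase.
X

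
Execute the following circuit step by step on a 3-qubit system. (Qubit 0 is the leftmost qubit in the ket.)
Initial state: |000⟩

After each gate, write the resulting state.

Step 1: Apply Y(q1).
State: i|010⟩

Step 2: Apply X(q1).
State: i|000⟩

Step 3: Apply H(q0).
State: (1/√2)i|000⟩ + (1/√2)i|100⟩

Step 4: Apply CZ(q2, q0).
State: (1/√2)i|000⟩ + (1/√2)i|100⟩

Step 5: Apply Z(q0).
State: (1/√2)i|000⟩ - (1/√2)i|100⟩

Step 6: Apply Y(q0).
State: -1/√2|000⟩ - 1/√2|100⟩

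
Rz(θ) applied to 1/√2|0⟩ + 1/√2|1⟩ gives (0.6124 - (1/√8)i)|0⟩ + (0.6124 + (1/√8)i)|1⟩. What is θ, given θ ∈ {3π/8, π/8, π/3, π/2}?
π/3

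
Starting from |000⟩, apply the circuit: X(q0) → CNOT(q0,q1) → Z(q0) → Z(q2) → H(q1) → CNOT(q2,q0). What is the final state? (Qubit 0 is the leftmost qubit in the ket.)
-1/√2|100⟩ + 1/√2|110⟩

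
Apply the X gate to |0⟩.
|1⟩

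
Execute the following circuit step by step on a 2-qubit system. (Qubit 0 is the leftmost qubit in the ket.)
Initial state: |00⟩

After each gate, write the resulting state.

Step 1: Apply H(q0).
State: 1/√2|00⟩ + 1/√2|10⟩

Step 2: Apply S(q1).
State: 1/√2|00⟩ + 1/√2|10⟩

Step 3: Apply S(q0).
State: 1/√2|00⟩ + (1/√2)i|10⟩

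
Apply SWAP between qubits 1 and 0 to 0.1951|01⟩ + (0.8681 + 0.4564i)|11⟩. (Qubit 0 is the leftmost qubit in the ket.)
0.1951|10⟩ + (0.8681 + 0.4564i)|11⟩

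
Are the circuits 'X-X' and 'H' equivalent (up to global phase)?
No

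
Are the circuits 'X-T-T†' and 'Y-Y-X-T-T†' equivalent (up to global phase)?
Yes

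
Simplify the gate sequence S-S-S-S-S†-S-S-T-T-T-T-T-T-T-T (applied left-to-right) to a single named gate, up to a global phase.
S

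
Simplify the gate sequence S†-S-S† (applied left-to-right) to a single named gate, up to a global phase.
S†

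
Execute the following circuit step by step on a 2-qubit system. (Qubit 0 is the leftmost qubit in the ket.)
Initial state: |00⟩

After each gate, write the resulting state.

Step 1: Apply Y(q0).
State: i|10⟩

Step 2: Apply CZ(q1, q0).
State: i|10⟩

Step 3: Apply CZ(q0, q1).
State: i|10⟩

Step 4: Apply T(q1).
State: i|10⟩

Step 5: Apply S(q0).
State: -|10⟩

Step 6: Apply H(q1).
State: -1/√2|10⟩ - 1/√2|11⟩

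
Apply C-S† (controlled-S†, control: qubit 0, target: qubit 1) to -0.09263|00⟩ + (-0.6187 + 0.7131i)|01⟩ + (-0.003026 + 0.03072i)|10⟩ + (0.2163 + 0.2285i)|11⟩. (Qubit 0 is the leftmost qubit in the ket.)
-0.09263|00⟩ + (-0.6187 + 0.7131i)|01⟩ + (-0.003026 + 0.03072i)|10⟩ + (0.2285 - 0.2163i)|11⟩

C-S† leaves the control-|0⟩ kets |00⟩, |01⟩ unchanged and applies S† to qubit 1 on the control-|1⟩ pair (|10⟩, |11⟩).
S† = [[1, 0], [0, -i]].
With a = amp(|10⟩) = (-0.003026 + 0.03072i) and b = amp(|11⟩) = (0.2163 + 0.2285i):
new amp(|10⟩) = (1)·a = (-0.003026 + 0.03072i)
new amp(|11⟩) = (-i)·b = (0.2285 - 0.2163i)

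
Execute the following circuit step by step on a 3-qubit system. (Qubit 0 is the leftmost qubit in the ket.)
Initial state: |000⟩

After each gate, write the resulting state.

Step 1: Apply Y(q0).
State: i|100⟩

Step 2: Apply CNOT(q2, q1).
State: i|100⟩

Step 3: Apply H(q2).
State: (1/√2)i|100⟩ + (1/√2)i|101⟩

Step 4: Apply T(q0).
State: (-1/2 + (1/2)i)|100⟩ + (-1/2 + (1/2)i)|101⟩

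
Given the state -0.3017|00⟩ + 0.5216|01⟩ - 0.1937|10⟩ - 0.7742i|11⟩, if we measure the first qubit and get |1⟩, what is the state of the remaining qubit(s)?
-0.2427|0⟩ - 0.9701i|1⟩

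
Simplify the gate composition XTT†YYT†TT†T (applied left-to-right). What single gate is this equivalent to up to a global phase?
X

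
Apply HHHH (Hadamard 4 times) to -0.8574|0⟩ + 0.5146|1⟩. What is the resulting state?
-0.8574|0⟩ + 0.5146|1⟩

H² = I, so an even number of Hadamards cancels: H^4 = I and the state is unchanged.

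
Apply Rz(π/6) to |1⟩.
(0.9659 + 0.2588i)|1⟩

Rz(π/6) = [[e^(−iθ/2), 0], [0, e^(iθ/2)]] with e^(±iθ/2) = cos(θ/2) ± i·sin(θ/2); θ = π/6, cos(θ/2) ≈ 0.965926, sin(θ/2) ≈ 0.258819.
With a = amp(|0⟩) = 0 and b = amp(|1⟩) = 1:
new amp(|0⟩) = (0.965926 - 0.258819i)·a = 0
new amp(|1⟩) = (0.965926 + 0.258819i)·b = (0.9659 + 0.2588i)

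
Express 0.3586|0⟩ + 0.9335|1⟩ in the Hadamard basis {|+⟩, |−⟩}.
0.9137|+⟩ - 0.4065|−⟩

With |ψ⟩ = α|0⟩ + β|1⟩, the Hadamard-basis coefficients are ⟨+|ψ⟩ = (α + β)/√2 and ⟨−|ψ⟩ = (α − β)/√2.
Here α = 0.3586, β = 0.9335: (α + β)/√2 = 0.9137, (α − β)/√2 = -0.4065.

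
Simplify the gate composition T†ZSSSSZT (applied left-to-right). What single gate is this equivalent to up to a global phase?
I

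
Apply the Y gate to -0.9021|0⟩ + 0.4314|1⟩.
-0.4314i|0⟩ - 0.9021i|1⟩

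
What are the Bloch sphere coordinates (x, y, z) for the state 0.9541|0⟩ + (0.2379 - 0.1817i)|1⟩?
(0.454, -0.3467, 0.8207)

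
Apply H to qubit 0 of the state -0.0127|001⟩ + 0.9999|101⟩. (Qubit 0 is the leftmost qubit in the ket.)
0.6981|001⟩ - 0.716|101⟩

H on qubit 0 mixes each pair of kets that differ only in qubit 0: amplitudes (a, b) of (|…0…⟩, |…1…⟩) become ((a + b)/√2, (a − b)/√2). Kets absent from the input have amplitude 0.
(|001⟩, |101⟩): (a, b) = (-0.0127, 0.9999) → (0.6981, -0.716)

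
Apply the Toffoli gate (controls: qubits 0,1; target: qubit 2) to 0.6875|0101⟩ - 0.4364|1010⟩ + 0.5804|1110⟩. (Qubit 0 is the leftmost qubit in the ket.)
0.6875|0101⟩ - 0.4364|1010⟩ + 0.5804|1100⟩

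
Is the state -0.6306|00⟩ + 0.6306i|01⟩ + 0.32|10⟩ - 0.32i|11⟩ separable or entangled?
Separable

Writing the state as a|00⟩ + b|01⟩ + c|10⟩ + d|11⟩, it is a product state iff ad − bc = 0.
Here (a, b, c, d) = (-0.6306, 0.6306i, 0.32, -0.32i): ad − bc = (-0.6306)(-0.32i) − (0.6306i)(0.32) = 0, so the state is separable.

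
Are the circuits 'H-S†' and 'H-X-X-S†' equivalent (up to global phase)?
Yes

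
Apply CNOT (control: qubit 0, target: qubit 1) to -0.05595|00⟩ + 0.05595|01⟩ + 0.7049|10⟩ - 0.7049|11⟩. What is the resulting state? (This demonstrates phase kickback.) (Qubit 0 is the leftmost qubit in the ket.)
-0.05595|00⟩ + 0.05595|01⟩ - 0.7049|10⟩ + 0.7049|11⟩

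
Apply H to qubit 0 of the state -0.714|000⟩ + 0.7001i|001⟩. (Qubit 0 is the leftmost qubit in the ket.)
-0.5049|000⟩ + 0.495i|001⟩ - 0.5049|100⟩ + 0.495i|101⟩

H on qubit 0 mixes each pair of kets that differ only in qubit 0: amplitudes (a, b) of (|…0…⟩, |…1…⟩) become ((a + b)/√2, (a − b)/√2). Kets absent from the input have amplitude 0.
(|000⟩, |100⟩): (a, b) = (-0.714, 0) → (-0.5049, -0.5049)
(|001⟩, |101⟩): (a, b) = (0.7001i, 0) → (0.495i, 0.495i)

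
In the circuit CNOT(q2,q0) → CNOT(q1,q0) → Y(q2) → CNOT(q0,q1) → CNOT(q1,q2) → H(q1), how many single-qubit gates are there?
2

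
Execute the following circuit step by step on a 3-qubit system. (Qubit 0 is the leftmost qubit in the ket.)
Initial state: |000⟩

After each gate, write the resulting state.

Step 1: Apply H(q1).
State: 1/√2|000⟩ + 1/√2|010⟩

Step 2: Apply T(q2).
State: 1/√2|000⟩ + 1/√2|010⟩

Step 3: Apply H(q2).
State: 1/2|000⟩ + 1/2|001⟩ + 1/2|010⟩ + 1/2|011⟩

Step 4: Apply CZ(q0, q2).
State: 1/2|000⟩ + 1/2|001⟩ + 1/2|010⟩ + 1/2|011⟩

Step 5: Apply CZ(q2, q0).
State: 1/2|000⟩ + 1/2|001⟩ + 1/2|010⟩ + 1/2|011⟩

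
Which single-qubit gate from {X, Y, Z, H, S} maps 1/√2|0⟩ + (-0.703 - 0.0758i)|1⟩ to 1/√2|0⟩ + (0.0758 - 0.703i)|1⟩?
S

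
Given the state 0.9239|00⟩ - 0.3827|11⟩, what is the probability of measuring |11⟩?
0.1465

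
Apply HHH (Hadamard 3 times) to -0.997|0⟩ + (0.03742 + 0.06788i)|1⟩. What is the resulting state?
(-0.6785 + 0.048i)|0⟩ + (-0.7314 - 0.048i)|1⟩

H² = I, so H^3 = H: a single Hadamard. With (a, b) = (-0.997, (0.03742 + 0.06788i)), H gives ((a + b)/√2, (a − b)/√2) = ((-0.6785 + 0.048i), (-0.7314 - 0.048i)).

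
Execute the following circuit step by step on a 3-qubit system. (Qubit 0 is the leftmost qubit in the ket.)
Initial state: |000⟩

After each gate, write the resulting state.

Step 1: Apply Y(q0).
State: i|100⟩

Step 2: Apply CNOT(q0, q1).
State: i|110⟩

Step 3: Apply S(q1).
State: -|110⟩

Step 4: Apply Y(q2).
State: -i|111⟩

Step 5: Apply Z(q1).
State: i|111⟩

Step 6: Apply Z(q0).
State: -i|111⟩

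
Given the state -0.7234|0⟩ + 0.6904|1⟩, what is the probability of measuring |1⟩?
0.4767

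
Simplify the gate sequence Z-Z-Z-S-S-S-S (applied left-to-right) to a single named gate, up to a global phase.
Z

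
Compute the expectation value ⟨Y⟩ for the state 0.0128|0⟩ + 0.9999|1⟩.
0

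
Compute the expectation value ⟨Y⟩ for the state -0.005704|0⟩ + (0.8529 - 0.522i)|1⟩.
0.005955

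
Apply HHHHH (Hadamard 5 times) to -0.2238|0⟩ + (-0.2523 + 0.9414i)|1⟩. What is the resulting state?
(-0.3367 + 0.6657i)|0⟩ + (0.02015 - 0.6657i)|1⟩

H² = I, so H^5 = H: a single Hadamard. With (a, b) = (-0.2238, (-0.2523 + 0.9414i)), H gives ((a + b)/√2, (a − b)/√2) = ((-0.3367 + 0.6657i), (0.02015 - 0.6657i)).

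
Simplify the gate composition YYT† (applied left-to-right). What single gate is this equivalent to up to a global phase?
T†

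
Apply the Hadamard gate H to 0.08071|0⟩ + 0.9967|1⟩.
0.7618|0⟩ - 0.6477|1⟩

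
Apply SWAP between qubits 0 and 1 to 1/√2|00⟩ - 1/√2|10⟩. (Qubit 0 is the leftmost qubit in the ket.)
1/√2|00⟩ - 1/√2|01⟩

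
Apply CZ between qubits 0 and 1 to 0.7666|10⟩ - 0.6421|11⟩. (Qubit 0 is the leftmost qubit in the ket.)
0.7666|10⟩ + 0.6421|11⟩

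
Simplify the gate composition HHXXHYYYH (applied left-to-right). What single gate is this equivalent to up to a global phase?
Y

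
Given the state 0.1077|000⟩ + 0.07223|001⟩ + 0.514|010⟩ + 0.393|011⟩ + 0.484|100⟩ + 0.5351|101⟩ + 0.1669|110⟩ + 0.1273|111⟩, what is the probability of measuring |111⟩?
0.01621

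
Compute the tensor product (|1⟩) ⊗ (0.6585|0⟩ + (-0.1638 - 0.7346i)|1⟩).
0.6585|10⟩ + (-0.1638 - 0.7346i)|11⟩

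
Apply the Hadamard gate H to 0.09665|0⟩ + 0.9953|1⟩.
0.7721|0⟩ - 0.6354|1⟩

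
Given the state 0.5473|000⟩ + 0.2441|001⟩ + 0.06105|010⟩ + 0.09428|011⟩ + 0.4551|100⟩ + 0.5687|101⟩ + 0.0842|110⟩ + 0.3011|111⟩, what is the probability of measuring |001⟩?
0.05958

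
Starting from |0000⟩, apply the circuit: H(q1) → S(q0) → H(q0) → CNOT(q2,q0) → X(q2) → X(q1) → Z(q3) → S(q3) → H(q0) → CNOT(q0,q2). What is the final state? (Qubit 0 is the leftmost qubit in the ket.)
1/√2|0010⟩ + 1/√2|0110⟩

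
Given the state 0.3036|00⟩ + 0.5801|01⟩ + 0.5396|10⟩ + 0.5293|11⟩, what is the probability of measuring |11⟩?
0.2802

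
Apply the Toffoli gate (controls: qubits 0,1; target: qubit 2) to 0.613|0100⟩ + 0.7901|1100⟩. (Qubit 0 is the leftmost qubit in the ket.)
0.613|0100⟩ + 0.7901|1110⟩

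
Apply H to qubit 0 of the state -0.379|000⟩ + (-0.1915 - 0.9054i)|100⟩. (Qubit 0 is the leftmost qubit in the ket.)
(-0.4034 - 0.6402i)|000⟩ + (-0.1326 + 0.6402i)|100⟩

H on qubit 0 mixes each pair of kets that differ only in qubit 0: amplitudes (a, b) of (|…0…⟩, |…1…⟩) become ((a + b)/√2, (a − b)/√2). Kets absent from the input have amplitude 0.
(|000⟩, |100⟩): (a, b) = (-0.379, (-0.1915 - 0.9054i)) → ((-0.4034 - 0.6402i), (-0.1326 + 0.6402i))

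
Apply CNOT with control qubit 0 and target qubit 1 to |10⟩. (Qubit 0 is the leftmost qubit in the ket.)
|11⟩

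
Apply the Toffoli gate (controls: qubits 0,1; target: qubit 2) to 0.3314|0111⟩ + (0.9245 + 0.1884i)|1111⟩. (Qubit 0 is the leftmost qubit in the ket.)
0.3314|0111⟩ + (0.9245 + 0.1884i)|1101⟩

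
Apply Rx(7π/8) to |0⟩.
0.1951|0⟩ - 0.9808i|1⟩

Rx(7π/8) = [[cos(θ/2), −i·sin(θ/2)], [−i·sin(θ/2), cos(θ/2)]]; θ = 7π/8, cos(θ/2) ≈ 0.19509, sin(θ/2) ≈ 0.980785.
With a = amp(|0⟩) = 1 and b = amp(|1⟩) = 0:
new amp(|0⟩) = (0.19509)·a + (-0.980785i)·b = 0.1951
new amp(|1⟩) = (-0.980785i)·a + (0.19509)·b = -0.9808i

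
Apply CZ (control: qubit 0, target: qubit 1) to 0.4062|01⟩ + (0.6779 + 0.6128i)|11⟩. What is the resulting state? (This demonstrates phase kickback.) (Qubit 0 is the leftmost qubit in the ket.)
0.4062|01⟩ + (-0.6779 - 0.6128i)|11⟩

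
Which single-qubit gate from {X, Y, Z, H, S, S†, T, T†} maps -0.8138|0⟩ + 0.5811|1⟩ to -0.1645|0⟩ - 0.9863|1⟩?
H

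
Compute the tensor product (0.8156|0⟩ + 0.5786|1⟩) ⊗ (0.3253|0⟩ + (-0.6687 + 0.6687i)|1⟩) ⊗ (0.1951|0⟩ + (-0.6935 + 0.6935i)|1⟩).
0.05176|000⟩ + (-0.184 + 0.184i)|001⟩ + (-0.1064 + 0.1064i)|010⟩ - 0.7565i|011⟩ + 0.03672|100⟩ + (-0.1305 + 0.1305i)|101⟩ + (-0.07549 + 0.07549i)|110⟩ - 0.5366i|111⟩

amp(|b₁b₂…⟩) = product of the factor amplitudes for bits b₁, b₂, …; only kets whose every factor amplitude is nonzero survive.
|000⟩: (0.8156)(0.3253)(0.1951) = 0.05176
|001⟩: (0.8156)(0.3253)(-0.6935 + 0.6935i) = (-0.184 + 0.184i)
|010⟩: (0.8156)(-0.6687 + 0.6687i)(0.1951) = (-0.1064 + 0.1064i)
|011⟩: (0.8156)(-0.6687 + 0.6687i)(-0.6935 + 0.6935i) = -0.7565i
|100⟩: (0.5786)(0.3253)(0.1951) = 0.03672
|101⟩: (0.5786)(0.3253)(-0.6935 + 0.6935i) = (-0.1305 + 0.1305i)
|110⟩: (0.5786)(-0.6687 + 0.6687i)(0.1951) = (-0.07549 + 0.07549i)
|111⟩: (0.5786)(-0.6687 + 0.6687i)(-0.6935 + 0.6935i) = -0.5366i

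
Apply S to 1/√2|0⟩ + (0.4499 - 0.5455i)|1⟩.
1/√2|0⟩ + (0.5455 + 0.4499i)|1⟩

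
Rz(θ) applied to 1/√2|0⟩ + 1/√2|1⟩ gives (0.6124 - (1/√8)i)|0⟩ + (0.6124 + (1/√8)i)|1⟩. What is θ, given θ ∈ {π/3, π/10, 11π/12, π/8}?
π/3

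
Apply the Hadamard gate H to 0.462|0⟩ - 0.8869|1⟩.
-0.3004|0⟩ + 0.9538|1⟩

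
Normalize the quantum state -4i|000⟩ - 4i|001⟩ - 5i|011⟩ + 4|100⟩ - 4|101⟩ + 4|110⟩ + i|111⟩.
-0.3885i|000⟩ - 0.3885i|001⟩ - 0.4856i|011⟩ + 0.3885|100⟩ - 0.3885|101⟩ + 0.3885|110⟩ + 0.09713i|111⟩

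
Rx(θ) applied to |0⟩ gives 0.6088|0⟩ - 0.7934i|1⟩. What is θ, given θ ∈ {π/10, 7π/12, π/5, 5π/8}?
7π/12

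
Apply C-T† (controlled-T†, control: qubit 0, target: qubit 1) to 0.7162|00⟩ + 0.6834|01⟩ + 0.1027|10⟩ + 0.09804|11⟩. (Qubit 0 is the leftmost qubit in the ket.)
0.7162|00⟩ + 0.6834|01⟩ + 0.1027|10⟩ + (0.06932 - 0.06932i)|11⟩

C-T† leaves the control-|0⟩ kets |00⟩, |01⟩ unchanged and applies T† to qubit 1 on the control-|1⟩ pair (|10⟩, |11⟩).
T† = [[1, 0], [0, (1/√2 - (1/√2)i)]].
With a = amp(|10⟩) = 0.1027 and b = amp(|11⟩) = 0.09804:
new amp(|10⟩) = (1)·a = 0.1027
new amp(|11⟩) = (1/√2 - (1/√2)i)·b = (0.06932 - 0.06932i)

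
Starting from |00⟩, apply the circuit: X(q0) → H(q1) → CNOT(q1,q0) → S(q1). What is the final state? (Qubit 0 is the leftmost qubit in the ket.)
(1/√2)i|01⟩ + 1/√2|10⟩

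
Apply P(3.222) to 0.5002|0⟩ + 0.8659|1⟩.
0.5002|0⟩ + (-0.8631 - 0.06955i)|1⟩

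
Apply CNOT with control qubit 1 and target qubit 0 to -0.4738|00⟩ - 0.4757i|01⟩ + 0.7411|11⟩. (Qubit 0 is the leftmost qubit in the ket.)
-0.4738|00⟩ + 0.7411|01⟩ - 0.4757i|11⟩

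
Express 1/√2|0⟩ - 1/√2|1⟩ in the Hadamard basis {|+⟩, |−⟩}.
|−⟩

With |ψ⟩ = α|0⟩ + β|1⟩, the Hadamard-basis coefficients are ⟨+|ψ⟩ = (α + β)/√2 and ⟨−|ψ⟩ = (α − β)/√2.
Here α = 1/√2, β = -1/√2: (α + β)/√2 = 0, (α − β)/√2 = 1.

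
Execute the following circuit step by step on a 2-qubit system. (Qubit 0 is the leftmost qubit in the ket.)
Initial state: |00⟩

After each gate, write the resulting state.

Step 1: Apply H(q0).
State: 1/√2|00⟩ + 1/√2|10⟩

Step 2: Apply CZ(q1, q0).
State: 1/√2|00⟩ + 1/√2|10⟩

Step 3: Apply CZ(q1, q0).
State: 1/√2|00⟩ + 1/√2|10⟩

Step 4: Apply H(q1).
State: 1/2|00⟩ + 1/2|01⟩ + 1/2|10⟩ + 1/2|11⟩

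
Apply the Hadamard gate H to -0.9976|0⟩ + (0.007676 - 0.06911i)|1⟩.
(-0.7 - 0.04887i)|0⟩ + (-0.7108 + 0.04887i)|1⟩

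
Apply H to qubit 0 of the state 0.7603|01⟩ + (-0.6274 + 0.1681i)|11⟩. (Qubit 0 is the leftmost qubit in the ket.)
(0.09397 + 0.1189i)|01⟩ + (0.9813 - 0.1189i)|11⟩

H on qubit 0 mixes each pair of kets that differ only in qubit 0: amplitudes (a, b) of (|…0…⟩, |…1…⟩) become ((a + b)/√2, (a − b)/√2). Kets absent from the input have amplitude 0.
(|01⟩, |11⟩): (a, b) = (0.7603, (-0.6274 + 0.1681i)) → ((0.09397 + 0.1189i), (0.9813 - 0.1189i))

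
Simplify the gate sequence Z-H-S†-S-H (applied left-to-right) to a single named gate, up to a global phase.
Z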